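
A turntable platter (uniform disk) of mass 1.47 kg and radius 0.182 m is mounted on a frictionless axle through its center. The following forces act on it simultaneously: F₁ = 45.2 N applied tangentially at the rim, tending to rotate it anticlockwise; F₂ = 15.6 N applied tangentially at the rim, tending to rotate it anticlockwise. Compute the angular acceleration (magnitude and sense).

I = ½MR² = (1/2)(1.47)(0.182)² = 0.02435 kg·m².
Taking anticlockwise as positive: τ₁ = +(45.2)(0.182) = +8.226 N·m; τ₂ = +(15.6)(0.182) = +2.839 N·m.
Net torque τ = 11.07 N·m.
α = τ/I = 11.07/0.02435 = 454.5 rad/s².

α ≈ 455 rad/s², anticlockwise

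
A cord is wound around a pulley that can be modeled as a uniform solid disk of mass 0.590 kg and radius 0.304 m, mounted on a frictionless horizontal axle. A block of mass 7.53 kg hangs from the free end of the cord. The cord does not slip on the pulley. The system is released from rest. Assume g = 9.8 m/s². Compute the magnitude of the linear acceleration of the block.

I = ½MR² = (1/2)(0.590)(0.304)² = 0.02726 kg·m².
Block: mg − T = ma. Pulley: TR = Iα. No-slip: a = αR, so T = (I/R²)a = 0.2950·a.
Then mg = (m + 0.2950)a, so a = (7.53)(9.8)/(7.53 + 0.2950) = 9.431 m/s².

a ≈ 9.43 m/s²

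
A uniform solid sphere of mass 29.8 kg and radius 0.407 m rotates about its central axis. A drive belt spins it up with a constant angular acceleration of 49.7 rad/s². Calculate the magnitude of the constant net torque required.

I = (2/5)MR² = (2/5)(29.8)(0.407)² = 1.975 kg·m².
τ = Iα = (1.975)(49.70) = 98.13 N·m.

τ ≈ 98.1 N·m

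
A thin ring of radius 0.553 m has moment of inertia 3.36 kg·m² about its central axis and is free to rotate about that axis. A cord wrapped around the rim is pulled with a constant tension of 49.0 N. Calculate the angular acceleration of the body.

τ = F R = (49.0)(0.553) = 27.10 N·m.
From τ = Iα: α = 27.10/3.360 = 8.065 rad/s².

α ≈ 8.06 rad/s²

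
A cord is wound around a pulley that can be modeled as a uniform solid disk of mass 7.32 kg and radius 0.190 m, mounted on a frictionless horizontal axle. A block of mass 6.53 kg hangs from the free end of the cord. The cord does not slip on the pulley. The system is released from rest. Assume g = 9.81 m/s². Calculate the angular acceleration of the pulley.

α ≈ 33.1 rad/s²

I = ½MR² = (1/2)(7.32)(0.190)² = 0.1321 kg·m².
Block: mg − T = ma. Pulley: TR = Iα. No-slip: a = αR, so T = (I/R²)a = 3.660·a.
Then mg = (m + 3.660)a, so a = (6.53)(9.81)/(6.53 + 3.660) = 6.286 m/s².
α = a/R = 6.286/0.190 = 33.09 rad/s².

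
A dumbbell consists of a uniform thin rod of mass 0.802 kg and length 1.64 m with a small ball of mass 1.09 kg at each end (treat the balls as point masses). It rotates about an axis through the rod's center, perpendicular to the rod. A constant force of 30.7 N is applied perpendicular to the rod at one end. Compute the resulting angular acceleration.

α ≈ 15.3 rad/s²

I_rod = (1/12)ML² = (1/12)(0.802)(1.64)² = 0.1798 kg·m².
I_balls = 2·m·(L/2)² = 2(1.09)(0.8200)² = 1.466 kg·m².
Total I = 1.646 kg·m².
τ = F·(L/2) = (30.7)(0.820) = 25.17 N·m.
α = τ/I = 25.17/1.646 = 15.30 rad/s².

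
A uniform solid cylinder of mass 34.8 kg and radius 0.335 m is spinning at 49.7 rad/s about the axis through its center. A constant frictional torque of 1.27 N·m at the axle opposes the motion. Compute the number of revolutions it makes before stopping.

I = ½MR² = (1/2)(34.8)(0.335)² = 1.953 kg·m².
The net torque has magnitude 1.27 N·m, opposing ω.
|α| = τ/I = 1.270/1.953 = 0.6504 rad/s² (deceleration).
ω² = ω₀² − 2|α|θ with ω = 0 ⇒ θ = ω₀²/(2|α|) = 1899 rad = 302.2 rev.

≈ 302 revolutions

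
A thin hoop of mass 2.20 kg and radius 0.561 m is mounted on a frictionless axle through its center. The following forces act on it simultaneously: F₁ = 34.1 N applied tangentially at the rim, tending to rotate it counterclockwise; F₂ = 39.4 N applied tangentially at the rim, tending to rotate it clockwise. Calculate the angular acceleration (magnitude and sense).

I = MR² = (2.20)(0.561)² = 0.6924 kg·m².
Taking counterclockwise as positive: τ₁ = +(34.1)(0.561) = +19.13 N·m; τ₂ = −(39.4)(0.561) = −22.10 N·m.
Net torque τ = -2.973 N·m.
α = τ/I = -2.973/0.6924 = -4.294 rad/s².

α ≈ 4.29 rad/s², clockwise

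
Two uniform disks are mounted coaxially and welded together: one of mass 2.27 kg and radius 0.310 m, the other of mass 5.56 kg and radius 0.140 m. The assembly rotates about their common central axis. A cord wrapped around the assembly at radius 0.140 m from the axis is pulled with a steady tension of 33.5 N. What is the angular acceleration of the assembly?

α ≈ 28.7 rad/s²

I = ½M₁R₁² + ½M₂R₂² = ½(2.27)(0.310)² + ½(5.56)(0.140)² = 0.1636 kg·m².
τ = F r = (33.5)(0.140) = 4.690 N·m.
α = τ/I = 4.690/0.1636 = 28.67 rad/s².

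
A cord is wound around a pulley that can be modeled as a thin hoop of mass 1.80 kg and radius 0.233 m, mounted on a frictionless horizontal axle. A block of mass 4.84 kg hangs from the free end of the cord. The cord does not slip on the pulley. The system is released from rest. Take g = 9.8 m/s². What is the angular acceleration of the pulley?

α ≈ 30.7 rad/s²

I = MR² = (1.80)(0.233)² = 0.09772 kg·m².
Block: mg − T = ma. Pulley: TR = Iα. No-slip: a = αR, so T = (I/R²)a = 1.800·a.
Then mg = (m + 1.800)a, so a = (4.84)(9.8)/(4.84 + 1.800) = 7.143 m/s².
α = a/R = 7.143/0.233 = 30.66 rad/s².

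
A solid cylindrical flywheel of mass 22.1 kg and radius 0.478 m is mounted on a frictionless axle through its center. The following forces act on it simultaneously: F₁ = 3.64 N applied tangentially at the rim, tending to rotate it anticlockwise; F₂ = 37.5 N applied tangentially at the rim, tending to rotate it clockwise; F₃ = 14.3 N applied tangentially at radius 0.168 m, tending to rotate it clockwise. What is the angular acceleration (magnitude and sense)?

I = ½MR² = (1/2)(22.1)(0.478)² = 2.525 kg·m².
Taking anticlockwise as positive: τ₁ = +(3.64)(0.478) = +1.740 N·m; τ₂ = −(37.5)(0.478) = −17.93 N·m; τ₃ = −(14.3)(0.168) = −2.402 N·m.
Net torque τ = -18.59 N·m.
α = τ/I = -18.59/2.525 = -7.362 rad/s².

α ≈ 7.36 rad/s², clockwise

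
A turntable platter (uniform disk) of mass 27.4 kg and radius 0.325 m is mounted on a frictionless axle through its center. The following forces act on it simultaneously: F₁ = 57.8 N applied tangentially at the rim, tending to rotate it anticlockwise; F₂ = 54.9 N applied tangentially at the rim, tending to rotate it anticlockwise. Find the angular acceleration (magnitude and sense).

α ≈ 25.3 rad/s², anticlockwise

I = ½MR² = (1/2)(27.4)(0.325)² = 1.447 kg·m².
Taking anticlockwise as positive: τ₁ = +(57.8)(0.325) = +18.79 N·m; τ₂ = +(54.9)(0.325) = +17.84 N·m.
Net torque τ = 36.63 N·m.
α = τ/I = 36.63/1.447 = 25.31 rad/s².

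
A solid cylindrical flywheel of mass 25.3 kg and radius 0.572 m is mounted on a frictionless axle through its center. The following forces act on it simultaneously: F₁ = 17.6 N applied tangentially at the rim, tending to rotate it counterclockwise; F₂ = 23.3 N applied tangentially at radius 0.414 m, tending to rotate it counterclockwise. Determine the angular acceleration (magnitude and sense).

α ≈ 4.76 rad/s², counterclockwise

I = ½MR² = (1/2)(25.3)(0.572)² = 4.139 kg·m².
Taking counterclockwise as positive: τ₁ = +(17.6)(0.572) = +10.07 N·m; τ₂ = +(23.3)(0.414) = +9.646 N·m.
Net torque τ = 19.71 N·m.
α = τ/I = 19.71/4.139 = 4.763 rad/s².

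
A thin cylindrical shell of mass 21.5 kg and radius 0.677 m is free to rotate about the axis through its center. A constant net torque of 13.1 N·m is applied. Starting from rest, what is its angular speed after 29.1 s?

I = MR² = (21.5)(0.677)² = 9.854 kg·m².
α = τ/I = 13.1/9.854 = 1.329 rad/s².
ω = ω₀ + αt = 0 + (1.329)(29.1) = 38.69 rad/s.

ω ≈ 38.7 rad/s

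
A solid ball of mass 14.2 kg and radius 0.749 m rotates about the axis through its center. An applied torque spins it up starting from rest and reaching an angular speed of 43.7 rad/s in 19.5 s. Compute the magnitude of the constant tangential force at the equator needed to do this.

F ≈ 9.53 N

I = (2/5)MR² = (2/5)(14.2)(0.749)² = 3.186 kg·m².
α = Δω/Δt = (43.7 − 0)/19.5 = 2.241 rad/s².
The required torque is τ = Iα = (3.186)(2.241) = 7.141 N·m.
A tangential force at the equator gives τ = FR, so F = τ/R = 7.141/0.749 = 9.534 N.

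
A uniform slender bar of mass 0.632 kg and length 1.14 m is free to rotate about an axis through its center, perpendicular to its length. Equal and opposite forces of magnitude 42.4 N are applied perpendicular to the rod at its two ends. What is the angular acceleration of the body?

α ≈ 706 rad/s²

I = (1/12)ML² = (1/12)(0.632)(1.14)² = 0.06845 kg·m².
The couple gives τ = F·(L/2) + F·(L/2) = F L = (42.4)(1.14) = 48.34 N·m.
Newton's second law for rotation, τ = Iα, gives α = τ/I = 48.34/0.06845 = 706.2 rad/s².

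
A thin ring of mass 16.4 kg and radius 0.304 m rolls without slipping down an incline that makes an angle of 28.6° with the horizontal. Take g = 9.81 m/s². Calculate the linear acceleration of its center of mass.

Translation along the incline: Mg sinθ − f = Ma.
Rotation about the center: fR = Iα with I = MR². No-slip gives a = αR, so f = (I/R²)a = M a.
Substituting: Mg sinθ = (1 + 1.000)Ma, so a = g sinθ/(1 + 1.000) = (9.81) sin 28.6° / 2.000 = 2.348 m/s².

a ≈ 2.35 m/s²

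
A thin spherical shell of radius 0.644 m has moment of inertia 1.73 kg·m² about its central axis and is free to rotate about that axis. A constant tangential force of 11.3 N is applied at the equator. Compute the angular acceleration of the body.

α ≈ 4.21 rad/s²

τ = F R = (11.3)(0.644) = 7.277 N·m.
Newton's second law for rotation, τ = Iα, gives α = τ/I = 7.277/1.730 = 4.206 rad/s².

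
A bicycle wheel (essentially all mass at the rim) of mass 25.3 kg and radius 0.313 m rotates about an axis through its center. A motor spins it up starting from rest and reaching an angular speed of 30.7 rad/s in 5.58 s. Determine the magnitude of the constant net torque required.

τ ≈ 13.6 N·m

I = MR² = (25.3)(0.313)² = 2.479 kg·m².
α = Δω/Δt = (30.7 − 0)/5.58 = 5.502 rad/s².
τ = Iα = (2.479)(5.502) = 13.64 N·m.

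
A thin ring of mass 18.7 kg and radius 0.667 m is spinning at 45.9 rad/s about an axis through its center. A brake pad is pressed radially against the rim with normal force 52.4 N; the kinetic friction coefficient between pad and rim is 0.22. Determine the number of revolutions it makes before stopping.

≈ 181 revolutions

I = MR² = (18.7)(0.667)² = 8.319 kg·m².
Friction force f = μN = (0.22)(52.4) = 11.53 N at the rim; torque magnitude τ = fR = 7.689 N·m, opposing ω.
|α| = τ/I = 7.689/8.319 = 0.9242 rad/s² (deceleration).
ω² = ω₀² − 2|α|θ with ω = 0 ⇒ θ = ω₀²/(2|α|) = 1140 rad = 181.4 rev.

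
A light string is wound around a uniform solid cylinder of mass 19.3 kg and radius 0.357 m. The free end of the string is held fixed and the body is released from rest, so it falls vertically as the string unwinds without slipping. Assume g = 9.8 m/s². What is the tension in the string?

Translation: Mg − T = Ma. Rotation about the center: TR = Iα with I = ½MR².
With a = αR: T = (I/R²)a = (1/2)M a, so Mg = (1 + 0.5000)Ma.
a = g/(1 + 0.5000) = 9.8/1.500 = 6.533 m/s².
T = 0.5000·M·a = (0.5000)(19.3)(6.533) = 63.05 N.

T ≈ 63.0 N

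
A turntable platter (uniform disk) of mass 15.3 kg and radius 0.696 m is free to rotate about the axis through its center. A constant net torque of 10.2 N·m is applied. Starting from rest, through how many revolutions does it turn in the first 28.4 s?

I = ½MR² = (1/2)(15.3)(0.696)² = 3.706 kg·m².
α = τ/I = 10.2/3.706 = 2.752 rad/s².
θ = ½αt² = ½(2.752)(28.4)² = 1110 rad.
Revolutions = θ/(2π) = 176.7.

≈ 177 revolutions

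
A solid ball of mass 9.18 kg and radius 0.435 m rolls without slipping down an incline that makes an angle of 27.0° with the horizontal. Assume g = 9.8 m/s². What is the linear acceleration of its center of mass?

a ≈ 3.18 m/s²

Translation along the incline: Mg sinθ − f = Ma.
Rotation about the center: fR = Iα with I = (2/5)MR². No-slip gives a = αR, so f = (I/R²)a = (2/5)M a.
Substituting: Mg sinθ = (1 + 0.4000)Ma, so a = g sinθ/(1 + 0.4000) = (9.8) sin 27.0° / 1.400 = 3.178 m/s².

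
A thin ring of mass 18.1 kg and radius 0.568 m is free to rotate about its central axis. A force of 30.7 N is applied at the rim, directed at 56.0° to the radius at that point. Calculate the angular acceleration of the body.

α ≈ 2.48 rad/s²

I = MR² = (18.1)(0.568)² = 5.839 kg·m².
Only the tangential component produces torque: τ = F R sinθ = (30.7)(0.568) sin 56.0° = 14.46 N·m.
From τ = Iα: α = 14.46/5.839 = 2.476 rad/s².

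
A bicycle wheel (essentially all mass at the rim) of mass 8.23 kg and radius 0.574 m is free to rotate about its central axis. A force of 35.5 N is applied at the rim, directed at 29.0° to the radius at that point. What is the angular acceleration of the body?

α ≈ 3.64 rad/s²

I = MR² = (8.23)(0.574)² = 2.712 kg·m².
Only the tangential component produces torque: τ = F R sinθ = (35.5)(0.574) sin 29.0° = 9.879 N·m.
Newton's second law for rotation, τ = Iα, gives α = τ/I = 9.879/2.712 = 3.643 rad/s².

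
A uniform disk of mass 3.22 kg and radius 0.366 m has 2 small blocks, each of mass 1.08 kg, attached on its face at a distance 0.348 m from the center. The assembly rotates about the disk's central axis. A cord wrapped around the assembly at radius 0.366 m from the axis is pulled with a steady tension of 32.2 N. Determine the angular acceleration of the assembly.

I_disk = ½MR² = ½(3.22)(0.366)² = 0.2157 kg·m².
I_blocks = 2·m·r² = 2(1.08)(0.348)² = 0.2616 kg·m².
Total I = 0.4773 kg·m².
τ = F r = (32.2)(0.366) = 11.79 N·m.
α = τ/I = 11.79/0.4773 = 24.69 rad/s².

α ≈ 24.7 rad/s²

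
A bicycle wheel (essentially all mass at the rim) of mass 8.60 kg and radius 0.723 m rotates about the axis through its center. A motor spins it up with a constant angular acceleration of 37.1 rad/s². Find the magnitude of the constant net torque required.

I = MR² = (8.60)(0.723)² = 4.495 kg·m².
τ = Iα = (4.495)(37.10) = 166.8 N·m.

τ ≈ 167 N·m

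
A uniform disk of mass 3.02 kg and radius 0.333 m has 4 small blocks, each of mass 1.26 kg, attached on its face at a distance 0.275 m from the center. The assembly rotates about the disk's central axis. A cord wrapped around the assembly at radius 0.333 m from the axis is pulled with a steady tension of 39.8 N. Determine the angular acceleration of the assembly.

I_disk = ½MR² = ½(3.02)(0.333)² = 0.1674 kg·m².
I_blocks = 4·m·r² = 4(1.26)(0.275)² = 0.3812 kg·m².
Total I = 0.5486 kg·m².
τ = F r = (39.8)(0.333) = 13.25 N·m.
α = τ/I = 13.25/0.5486 = 24.16 rad/s².

α ≈ 24.2 rad/s²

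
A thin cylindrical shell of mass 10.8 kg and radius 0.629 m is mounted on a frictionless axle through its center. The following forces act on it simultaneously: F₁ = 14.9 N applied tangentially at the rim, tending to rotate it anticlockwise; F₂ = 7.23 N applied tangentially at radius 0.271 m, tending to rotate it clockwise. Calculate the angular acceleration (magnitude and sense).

α ≈ 1.73 rad/s², anticlockwise

I = MR² = (10.8)(0.629)² = 4.273 kg·m².
Taking anticlockwise as positive: τ₁ = +(14.9)(0.629) = +9.372 N·m; τ₂ = −(7.23)(0.271) = −1.959 N·m.
Net torque τ = 7.413 N·m.
α = τ/I = 7.413/4.273 = 1.735 rad/s².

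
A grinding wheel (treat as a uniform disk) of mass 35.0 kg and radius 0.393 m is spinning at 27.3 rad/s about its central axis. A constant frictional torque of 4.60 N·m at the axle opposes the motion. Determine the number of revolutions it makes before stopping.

I = ½MR² = (1/2)(35.0)(0.393)² = 2.703 kg·m².
The net torque has magnitude 4.60 N·m, opposing ω.
|α| = τ/I = 4.600/2.703 = 1.702 rad/s² (deceleration).
ω² = ω₀² − 2|α|θ with ω = 0 ⇒ θ = ω₀²/(2|α|) = 219.0 rad = 34.85 rev.

≈ 34.8 revolutions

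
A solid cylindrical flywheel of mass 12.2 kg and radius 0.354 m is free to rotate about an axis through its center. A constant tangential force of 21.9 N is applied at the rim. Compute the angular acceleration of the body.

α ≈ 10.1 rad/s²

I = ½MR² = (1/2)(12.2)(0.354)² = 0.7644 kg·m².
τ = F R = (21.9)(0.354) = 7.753 N·m.
Newton's second law for rotation, τ = Iα, gives α = τ/I = 7.753/0.7644 = 10.14 rad/s².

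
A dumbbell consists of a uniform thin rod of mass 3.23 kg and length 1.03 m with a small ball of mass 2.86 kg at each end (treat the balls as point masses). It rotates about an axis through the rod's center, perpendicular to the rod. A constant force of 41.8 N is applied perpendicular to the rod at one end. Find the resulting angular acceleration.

I_rod = (1/12)ML² = (1/12)(3.23)(1.03)² = 0.2856 kg·m².
I_balls = 2·m·(L/2)² = 2(2.86)(0.5150)² = 1.517 kg·m².
Total I = 1.803 kg·m².
τ = F·(L/2) = (41.8)(0.515) = 21.53 N·m.
α = τ/I = 21.53/1.803 = 11.94 rad/s².

α ≈ 11.9 rad/s²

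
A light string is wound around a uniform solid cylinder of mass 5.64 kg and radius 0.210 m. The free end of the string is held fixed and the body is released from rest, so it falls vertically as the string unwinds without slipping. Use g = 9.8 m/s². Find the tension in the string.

T ≈ 18.4 N

Translation: Mg − T = Ma. Rotation about the center: TR = Iα with I = ½MR².
With a = αR: T = (I/R²)a = (1/2)M a, so Mg = (1 + 0.5000)Ma.
a = g/(1 + 0.5000) = 9.8/1.500 = 6.533 m/s².
T = 0.5000·M·a = (0.5000)(5.64)(6.533) = 18.42 N.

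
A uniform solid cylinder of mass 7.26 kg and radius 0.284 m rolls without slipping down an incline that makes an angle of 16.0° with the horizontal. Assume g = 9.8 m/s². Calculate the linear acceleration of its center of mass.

Translation along the incline: Mg sinθ − f = Ma.
Rotation about the center: fR = Iα with I = ½MR². No-slip gives a = αR, so f = (I/R²)a = (1/2)M a.
Substituting: Mg sinθ = (1 + 0.5000)Ma, so a = g sinθ/(1 + 0.5000) = (9.8) sin 16.0° / 1.500 = 1.801 m/s².

a ≈ 1.80 m/s²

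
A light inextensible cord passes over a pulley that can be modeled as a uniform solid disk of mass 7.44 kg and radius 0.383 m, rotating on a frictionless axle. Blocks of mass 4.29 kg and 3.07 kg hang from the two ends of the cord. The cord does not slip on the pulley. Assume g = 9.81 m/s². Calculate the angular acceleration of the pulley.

I = ½MR² = (1/2)(7.44)(0.383)² = 0.5457 kg·m².
Heavier block: m₁g − T₁ = m₁a. Lighter block: T₂ − m₂g = m₂a.
Pulley: (T₁ − T₂)R = Iα = I(a/R), so T₁ − T₂ = (I/R²)a = (1/2)M_p a = 3.720·a.
Adding the three: (m₁ − m₂)g = (m₁ + m₂ + 3.720)a, so a = (4.29 − 3.07)(9.81)/(4.29 + 3.07 + 3.720) = 1.080 m/s².
α = a/R = 1.080/0.383 = 2.820 rad/s².

α ≈ 2.82 rad/s²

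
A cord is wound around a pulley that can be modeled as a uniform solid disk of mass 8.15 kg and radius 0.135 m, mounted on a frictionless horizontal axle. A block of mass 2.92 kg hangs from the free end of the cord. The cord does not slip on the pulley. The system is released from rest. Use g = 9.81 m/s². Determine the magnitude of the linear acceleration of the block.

a ≈ 4.10 m/s²

I = ½MR² = (1/2)(8.15)(0.135)² = 0.07427 kg·m².
Block: mg − T = ma. Pulley: TR = Iα. No-slip: a = αR, so T = (I/R²)a = 4.075·a.
Then mg = (m + 4.075)a, so a = (2.92)(9.81)/(2.92 + 4.075) = 4.095 m/s².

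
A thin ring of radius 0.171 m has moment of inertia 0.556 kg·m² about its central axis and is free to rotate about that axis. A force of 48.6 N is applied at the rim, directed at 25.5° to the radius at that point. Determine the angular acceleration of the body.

α ≈ 6.43 rad/s²

Only the tangential component produces torque: τ = F R sinθ = (48.6)(0.171) sin 25.5° = 3.578 N·m.
From τ = Iα: α = 3.578/0.5560 = 6.435 rad/s².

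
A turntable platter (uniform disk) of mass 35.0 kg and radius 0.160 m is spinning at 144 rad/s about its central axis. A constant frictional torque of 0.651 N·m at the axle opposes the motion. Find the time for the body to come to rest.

t ≈ 99.1 s

I = ½MR² = (1/2)(35.0)(0.160)² = 0.4480 kg·m².
The net torque has magnitude 0.651 N·m, opposing ω.
|α| = τ/I = 0.6510/0.4480 = 1.453 rad/s² (deceleration).
0 = ω₀ − |α|t ⇒ t = ω₀/|α| = 144/1.453 = 99.10 s.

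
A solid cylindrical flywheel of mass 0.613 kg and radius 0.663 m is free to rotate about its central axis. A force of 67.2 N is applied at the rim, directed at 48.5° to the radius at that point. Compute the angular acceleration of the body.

α ≈ 248 rad/s²

I = ½MR² = (1/2)(0.613)(0.663)² = 0.1347 kg·m².
Only the tangential component produces torque: τ = F R sinθ = (67.2)(0.663) sin 48.5° = 33.37 N·m.
From τ = Iα: α = 33.37/0.1347 = 247.7 rad/s².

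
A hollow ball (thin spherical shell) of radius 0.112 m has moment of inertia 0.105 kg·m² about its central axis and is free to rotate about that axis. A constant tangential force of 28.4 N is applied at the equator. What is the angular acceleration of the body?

τ = F R = (28.4)(0.112) = 3.181 N·m.
Newton's second law for rotation, τ = Iα, gives α = τ/I = 3.181/0.1050 = 30.29 rad/s².

α ≈ 30.3 rad/s²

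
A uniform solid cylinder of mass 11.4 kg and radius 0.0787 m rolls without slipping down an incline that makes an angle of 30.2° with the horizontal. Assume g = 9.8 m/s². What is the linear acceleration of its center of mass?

a ≈ 3.29 m/s²

Translation along the incline: Mg sinθ − f = Ma.
Rotation about the center: fR = Iα with I = ½MR². No-slip gives a = αR, so f = (I/R²)a = (1/2)M a.
Substituting: Mg sinθ = (1 + 0.5000)Ma, so a = g sinθ/(1 + 0.5000) = (9.8) sin 30.2° / 1.500 = 3.286 m/s².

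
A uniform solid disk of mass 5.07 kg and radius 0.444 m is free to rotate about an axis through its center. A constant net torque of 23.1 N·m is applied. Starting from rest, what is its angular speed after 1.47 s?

I = ½MR² = (1/2)(5.07)(0.444)² = 0.4997 kg·m².
α = τ/I = 23.1/0.4997 = 46.22 rad/s².
ω = ω₀ + αt = 0 + (46.22)(1.47) = 67.95 rad/s.

ω ≈ 67.9 rad/s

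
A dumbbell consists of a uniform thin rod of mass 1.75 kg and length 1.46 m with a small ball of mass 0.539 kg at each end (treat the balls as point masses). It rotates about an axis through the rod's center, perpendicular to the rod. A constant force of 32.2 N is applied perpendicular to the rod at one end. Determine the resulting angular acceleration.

α ≈ 26.6 rad/s²

I_rod = (1/12)ML² = (1/12)(1.75)(1.46)² = 0.3109 kg·m².
I_balls = 2·m·(L/2)² = 2(0.539)(0.7300)² = 0.5745 kg·m².
Total I = 0.8853 kg·m².
τ = F·(L/2) = (32.2)(0.730) = 23.51 N·m.
α = τ/I = 23.51/0.8853 = 26.55 rad/s².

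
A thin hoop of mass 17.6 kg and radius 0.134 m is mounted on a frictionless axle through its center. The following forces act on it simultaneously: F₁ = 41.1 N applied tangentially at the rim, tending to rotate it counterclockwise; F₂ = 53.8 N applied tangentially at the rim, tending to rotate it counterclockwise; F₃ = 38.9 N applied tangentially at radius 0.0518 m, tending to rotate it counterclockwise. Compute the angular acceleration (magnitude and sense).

I = MR² = (17.6)(0.134)² = 0.3160 kg·m².
Taking counterclockwise as positive: τ₁ = +(41.1)(0.134) = +5.507 N·m; τ₂ = +(53.8)(0.134) = +7.209 N·m; τ₃ = +(38.9)(0.0518) = +2.015 N·m.
Net torque τ = 14.73 N·m.
α = τ/I = 14.73/0.3160 = 46.62 rad/s².

α ≈ 46.6 rad/s², counterclockwise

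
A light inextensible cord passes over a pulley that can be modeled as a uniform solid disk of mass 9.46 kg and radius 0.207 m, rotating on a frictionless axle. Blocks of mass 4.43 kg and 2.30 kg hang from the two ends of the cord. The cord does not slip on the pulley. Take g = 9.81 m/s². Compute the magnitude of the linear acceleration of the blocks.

I = ½MR² = (1/2)(9.46)(0.207)² = 0.2027 kg·m².
Heavier block: m₁g − T₁ = m₁a. Lighter block: T₂ − m₂g = m₂a.
Pulley: (T₁ − T₂)R = Iα = I(a/R), so T₁ − T₂ = (I/R²)a = (1/2)M_p a = 4.730·a.
Adding the three: (m₁ − m₂)g = (m₁ + m₂ + 4.730)a, so a = (4.43 − 2.30)(9.81)/(4.43 + 2.30 + 4.730) = 1.823 m/s².

a ≈ 1.82 m/s²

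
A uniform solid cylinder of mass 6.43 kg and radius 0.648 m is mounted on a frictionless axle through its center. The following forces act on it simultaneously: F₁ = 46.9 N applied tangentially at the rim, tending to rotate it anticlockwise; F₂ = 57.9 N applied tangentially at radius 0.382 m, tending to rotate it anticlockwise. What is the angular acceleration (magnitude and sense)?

α ≈ 38.9 rad/s², anticlockwise

I = ½MR² = (1/2)(6.43)(0.648)² = 1.350 kg·m².
Taking anticlockwise as positive: τ₁ = +(46.9)(0.648) = +30.39 N·m; τ₂ = +(57.9)(0.382) = +22.12 N·m.
Net torque τ = 52.51 N·m.
α = τ/I = 52.51/1.350 = 38.90 rad/s².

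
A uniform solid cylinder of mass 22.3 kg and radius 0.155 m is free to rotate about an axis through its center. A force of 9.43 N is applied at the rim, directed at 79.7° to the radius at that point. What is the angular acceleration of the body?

I = ½MR² = (1/2)(22.3)(0.155)² = 0.2679 kg·m².
Only the tangential component produces torque: τ = F R sinθ = (9.43)(0.155) sin 79.7° = 1.438 N·m.
From τ = Iα: α = 1.438/0.2679 = 5.368 rad/s².

α ≈ 5.37 rad/s²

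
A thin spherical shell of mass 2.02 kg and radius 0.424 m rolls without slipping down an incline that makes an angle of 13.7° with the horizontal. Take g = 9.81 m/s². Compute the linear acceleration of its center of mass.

Translation along the incline: Mg sinθ − f = Ma.
Rotation about the center: fR = Iα with I = (2/3)MR². No-slip gives a = αR, so f = (I/R²)a = (2/3)M a.
Substituting: Mg sinθ = (1 + 0.6667)Ma, so a = g sinθ/(1 + 0.6667) = (9.81) sin 13.7° / 1.667 = 1.394 m/s².

a ≈ 1.39 m/s²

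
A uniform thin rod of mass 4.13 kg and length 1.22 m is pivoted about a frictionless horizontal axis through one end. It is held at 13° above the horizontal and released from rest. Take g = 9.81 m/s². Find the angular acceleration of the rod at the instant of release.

α ≈ 11.8 rad/s²

About the pivot, I = (1/3)ML² = (1/3)(4.13)(1.22)² = 2.049 kg·m².
The weight acts at the center, a distance L/2 = 0.6100 m from the pivot; τ = Mg(L/2) cos 13° = 24.08 N·m.
α = τ/I = 24.08/2.049 = 11.75 rad/s².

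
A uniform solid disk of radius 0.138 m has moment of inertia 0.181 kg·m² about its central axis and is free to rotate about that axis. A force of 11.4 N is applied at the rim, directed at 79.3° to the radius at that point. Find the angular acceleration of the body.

α ≈ 8.54 rad/s²

Only the tangential component produces torque: τ = F R sinθ = (11.4)(0.138) sin 79.3° = 1.546 N·m.
Newton's second law for rotation, τ = Iα, gives α = τ/I = 1.546/0.1810 = 8.541 rad/s².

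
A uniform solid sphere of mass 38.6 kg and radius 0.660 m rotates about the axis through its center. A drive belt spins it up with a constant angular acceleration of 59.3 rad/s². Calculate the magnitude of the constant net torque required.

I = (2/5)MR² = (2/5)(38.6)(0.660)² = 6.726 kg·m².
τ = Iα = (6.726)(59.30) = 398.8 N·m.

τ ≈ 399 N·m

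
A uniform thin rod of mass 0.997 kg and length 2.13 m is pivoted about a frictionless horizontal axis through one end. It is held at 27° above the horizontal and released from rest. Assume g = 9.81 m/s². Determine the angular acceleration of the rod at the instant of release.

α ≈ 6.16 rad/s²

About the pivot, I = (1/3)ML² = (1/3)(0.997)(2.13)² = 1.508 kg·m².
The weight acts at the center, a distance L/2 = 1.065 m from the pivot; τ = Mg(L/2) cos 27° = 9.281 N·m.
α = τ/I = 9.281/1.508 = 6.155 rad/s².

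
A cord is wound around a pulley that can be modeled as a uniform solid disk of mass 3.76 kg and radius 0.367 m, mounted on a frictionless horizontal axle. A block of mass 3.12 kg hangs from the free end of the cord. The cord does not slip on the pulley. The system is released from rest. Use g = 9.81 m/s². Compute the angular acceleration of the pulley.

α ≈ 16.7 rad/s²

I = ½MR² = (1/2)(3.76)(0.367)² = 0.2532 kg·m².
Block: mg − T = ma. Pulley: TR = Iα. No-slip: a = αR, so T = (I/R²)a = 1.880·a.
Then mg = (m + 1.880)a, so a = (3.12)(9.81)/(3.12 + 1.880) = 6.121 m/s².
α = a/R = 6.121/0.367 = 16.68 rad/s².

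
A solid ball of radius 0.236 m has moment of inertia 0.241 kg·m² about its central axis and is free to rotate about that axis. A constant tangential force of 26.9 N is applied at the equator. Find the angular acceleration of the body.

α ≈ 26.3 rad/s²

τ = F R = (26.9)(0.236) = 6.348 N·m.
From τ = Iα: α = 6.348/0.2410 = 26.34 rad/s².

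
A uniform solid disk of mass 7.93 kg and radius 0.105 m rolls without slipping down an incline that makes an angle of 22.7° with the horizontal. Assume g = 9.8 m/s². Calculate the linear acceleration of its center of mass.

a ≈ 2.52 m/s²

Translation along the incline: Mg sinθ − f = Ma.
Rotation about the center: fR = Iα with I = ½MR². No-slip gives a = αR, so f = (I/R²)a = (1/2)M a.
Substituting: Mg sinθ = (1 + 0.5000)Ma, so a = g sinθ/(1 + 0.5000) = (9.8) sin 22.7° / 1.500 = 2.521 m/s².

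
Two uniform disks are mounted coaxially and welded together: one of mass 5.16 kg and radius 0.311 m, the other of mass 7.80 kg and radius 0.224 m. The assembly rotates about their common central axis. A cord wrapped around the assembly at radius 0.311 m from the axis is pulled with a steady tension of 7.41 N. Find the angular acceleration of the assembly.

I = ½M₁R₁² + ½M₂R₂² = ½(5.16)(0.311)² + ½(7.80)(0.224)² = 0.4452 kg·m².
τ = F r = (7.41)(0.311) = 2.305 N·m.
α = τ/I = 2.305/0.4452 = 5.176 rad/s².

α ≈ 5.18 rad/s²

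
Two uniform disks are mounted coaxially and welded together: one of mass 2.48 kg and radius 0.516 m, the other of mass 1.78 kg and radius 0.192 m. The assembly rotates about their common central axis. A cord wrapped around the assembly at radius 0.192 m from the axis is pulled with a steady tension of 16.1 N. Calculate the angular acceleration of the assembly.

I = ½M₁R₁² + ½M₂R₂² = ½(2.48)(0.516)² + ½(1.78)(0.192)² = 0.3630 kg·m².
τ = F r = (16.1)(0.192) = 3.091 N·m.
α = τ/I = 3.091/0.3630 = 8.516 rad/s².

α ≈ 8.52 rad/s²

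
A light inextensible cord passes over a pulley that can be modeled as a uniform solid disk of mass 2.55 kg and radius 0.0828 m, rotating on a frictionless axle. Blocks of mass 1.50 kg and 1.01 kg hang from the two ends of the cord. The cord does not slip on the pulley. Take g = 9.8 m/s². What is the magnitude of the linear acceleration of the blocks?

a ≈ 1.27 m/s²

I = ½MR² = (1/2)(2.55)(0.0828)² = 0.008741 kg·m².
Heavier block: m₁g − T₁ = m₁a. Lighter block: T₂ − m₂g = m₂a.
Pulley: (T₁ − T₂)R = Iα = I(a/R), so T₁ − T₂ = (I/R²)a = (1/2)M_p a = 1.275·a.
Adding the three: (m₁ − m₂)g = (m₁ + m₂ + 1.275)a, so a = (1.50 − 1.01)(9.8)/(1.50 + 1.01 + 1.275) = 1.269 m/s².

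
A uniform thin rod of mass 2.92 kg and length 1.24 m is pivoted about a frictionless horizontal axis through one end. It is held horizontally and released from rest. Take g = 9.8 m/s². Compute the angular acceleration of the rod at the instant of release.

About the pivot, I = (1/3)ML² = (1/3)(2.92)(1.24)² = 1.497 kg·m².
The weight acts at the center, a distance L/2 = 0.6200 m from the pivot; τ = Mg(L/2) = 17.74 N·m.
α = τ/I = 17.74/1.497 = 11.85 rad/s².
(Equivalently α = (3g/(2L)) = 11.85 rad/s².)

α ≈ 11.9 rad/s²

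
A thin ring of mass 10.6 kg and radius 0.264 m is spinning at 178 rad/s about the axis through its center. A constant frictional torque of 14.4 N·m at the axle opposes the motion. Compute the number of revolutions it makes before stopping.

I = MR² = (10.6)(0.264)² = 0.7388 kg·m².
The net torque has magnitude 14.4 N·m, opposing ω.
|α| = τ/I = 14.40/0.7388 = 19.49 rad/s² (deceleration).
ω² = ω₀² − 2|α|θ with ω = 0 ⇒ θ = ω₀²/(2|α|) = 812.8 rad = 129.4 rev.

≈ 129 revolutions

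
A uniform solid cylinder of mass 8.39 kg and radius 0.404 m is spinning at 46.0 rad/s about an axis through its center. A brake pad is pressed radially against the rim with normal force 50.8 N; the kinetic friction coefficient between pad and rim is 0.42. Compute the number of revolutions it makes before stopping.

≈ 13.4 revolutions

I = ½MR² = (1/2)(8.39)(0.404)² = 0.6847 kg·m².
Friction force f = μN = (0.42)(50.8) = 21.34 N at the rim; torque magnitude τ = fR = 8.620 N·m, opposing ω.
|α| = τ/I = 8.620/0.6847 = 12.59 rad/s² (deceleration).
ω² = ω₀² − 2|α|θ with ω = 0 ⇒ θ = ω₀²/(2|α|) = 84.04 rad = 13.38 rev.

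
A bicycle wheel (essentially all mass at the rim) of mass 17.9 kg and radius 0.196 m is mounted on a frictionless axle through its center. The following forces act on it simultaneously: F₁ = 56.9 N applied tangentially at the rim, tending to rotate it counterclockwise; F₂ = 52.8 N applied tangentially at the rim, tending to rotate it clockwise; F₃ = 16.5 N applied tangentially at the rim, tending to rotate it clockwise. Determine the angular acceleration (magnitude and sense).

α ≈ 3.53 rad/s², clockwise

I = MR² = (17.9)(0.196)² = 0.6876 kg·m².
Taking counterclockwise as positive: τ₁ = +(56.9)(0.196) = +11.15 N·m; τ₂ = −(52.8)(0.196) = −10.35 N·m; τ₃ = −(16.5)(0.196) = −3.234 N·m.
Net torque τ = -2.430 N·m.
α = τ/I = -2.430/0.6876 = -3.534 rad/s².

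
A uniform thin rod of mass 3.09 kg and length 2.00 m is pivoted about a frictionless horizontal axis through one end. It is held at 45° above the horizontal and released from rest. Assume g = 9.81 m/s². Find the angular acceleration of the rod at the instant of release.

α ≈ 5.20 rad/s²

About the pivot, I = (1/3)ML² = (1/3)(3.09)(2.00)² = 4.120 kg·m².
The weight acts at the center, a distance L/2 = 1.000 m from the pivot; τ = Mg(L/2) cos 45° = 21.43 N·m.
α = τ/I = 21.43/4.120 = 5.203 rad/s².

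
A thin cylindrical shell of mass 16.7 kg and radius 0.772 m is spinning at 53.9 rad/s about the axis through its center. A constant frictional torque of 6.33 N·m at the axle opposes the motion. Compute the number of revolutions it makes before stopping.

I = MR² = (16.7)(0.772)² = 9.953 kg·m².
The net torque has magnitude 6.33 N·m, opposing ω.
|α| = τ/I = 6.330/9.953 = 0.6360 rad/s² (deceleration).
ω² = ω₀² − 2|α|θ with ω = 0 ⇒ θ = ω₀²/(2|α|) = 2284 rad = 363.5 rev.

≈ 364 revolutions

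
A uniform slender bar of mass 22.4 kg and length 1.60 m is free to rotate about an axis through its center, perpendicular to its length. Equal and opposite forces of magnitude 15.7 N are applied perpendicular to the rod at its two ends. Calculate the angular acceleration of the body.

I = (1/12)ML² = (1/12)(22.4)(1.60)² = 4.779 kg·m².
The couple gives τ = F·(L/2) + F·(L/2) = F L = (15.7)(1.60) = 25.12 N·m.
From τ = Iα: α = 25.12/4.779 = 5.257 rad/s².

α ≈ 5.26 rad/s²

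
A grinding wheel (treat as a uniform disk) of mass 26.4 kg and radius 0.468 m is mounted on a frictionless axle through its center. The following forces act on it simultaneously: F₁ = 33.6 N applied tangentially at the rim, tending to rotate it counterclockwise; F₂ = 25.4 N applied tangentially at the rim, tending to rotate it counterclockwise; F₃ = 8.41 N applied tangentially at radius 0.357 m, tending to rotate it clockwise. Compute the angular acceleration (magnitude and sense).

I = ½MR² = (1/2)(26.4)(0.468)² = 2.891 kg·m².
Taking counterclockwise as positive: τ₁ = +(33.6)(0.468) = +15.72 N·m; τ₂ = +(25.4)(0.468) = +11.89 N·m; τ₃ = −(8.41)(0.357) = −3.002 N·m.
Net torque τ = 24.61 N·m.
α = τ/I = 24.61/2.891 = 8.512 rad/s².

α ≈ 8.51 rad/s², counterclockwise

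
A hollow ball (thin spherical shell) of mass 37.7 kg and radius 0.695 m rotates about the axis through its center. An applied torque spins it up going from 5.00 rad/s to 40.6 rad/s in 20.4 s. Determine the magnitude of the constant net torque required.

I = (2/3)MR² = (2/3)(37.7)(0.695)² = 12.14 kg·m².
α = Δω/Δt = (40.6 − 5.00)/20.4 = 1.745 rad/s².
τ = Iα = (12.14)(1.745) = 21.19 N·m.

τ ≈ 21.2 N·m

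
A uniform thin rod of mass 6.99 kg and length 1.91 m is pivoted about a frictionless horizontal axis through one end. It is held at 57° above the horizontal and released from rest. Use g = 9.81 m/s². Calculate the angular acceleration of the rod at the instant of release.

α ≈ 4.20 rad/s²

About the pivot, I = (1/3)ML² = (1/3)(6.99)(1.91)² = 8.500 kg·m².
The weight acts at the center, a distance L/2 = 0.9550 m from the pivot; τ = Mg(L/2) cos 57° = 35.67 N·m.
α = τ/I = 35.67/8.500 = 4.196 rad/s².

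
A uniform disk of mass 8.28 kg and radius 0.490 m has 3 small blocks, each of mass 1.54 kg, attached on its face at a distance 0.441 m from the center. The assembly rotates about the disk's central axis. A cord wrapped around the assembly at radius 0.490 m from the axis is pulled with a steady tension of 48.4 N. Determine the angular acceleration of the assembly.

α ≈ 12.5 rad/s²

I_disk = ½MR² = ½(8.28)(0.490)² = 0.9940 kg·m².
I_blocks = 3·m·r² = 3(1.54)(0.441)² = 0.8985 kg·m².
Total I = 1.893 kg·m².
τ = F r = (48.4)(0.490) = 23.72 N·m.
α = τ/I = 23.72/1.893 = 12.53 rad/s².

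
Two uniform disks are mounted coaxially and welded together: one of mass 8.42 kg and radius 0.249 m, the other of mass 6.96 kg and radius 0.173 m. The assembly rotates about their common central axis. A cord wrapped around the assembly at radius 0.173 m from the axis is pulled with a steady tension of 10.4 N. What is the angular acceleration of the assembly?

I = ½M₁R₁² + ½M₂R₂² = ½(8.42)(0.249)² + ½(6.96)(0.173)² = 0.3652 kg·m².
τ = F r = (10.4)(0.173) = 1.799 N·m.
α = τ/I = 1.799/0.3652 = 4.927 rad/s².

α ≈ 4.93 rad/s²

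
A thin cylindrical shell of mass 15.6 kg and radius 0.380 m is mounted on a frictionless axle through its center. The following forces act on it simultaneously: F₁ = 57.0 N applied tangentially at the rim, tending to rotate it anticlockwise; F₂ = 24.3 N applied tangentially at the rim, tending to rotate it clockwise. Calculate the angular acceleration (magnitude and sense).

α ≈ 5.52 rad/s², anticlockwise

I = MR² = (15.6)(0.380)² = 2.253 kg·m².
Taking anticlockwise as positive: τ₁ = +(57.0)(0.380) = +21.66 N·m; τ₂ = −(24.3)(0.380) = −9.234 N·m.
Net torque τ = 12.43 N·m.
α = τ/I = 12.43/2.253 = 5.516 rad/s².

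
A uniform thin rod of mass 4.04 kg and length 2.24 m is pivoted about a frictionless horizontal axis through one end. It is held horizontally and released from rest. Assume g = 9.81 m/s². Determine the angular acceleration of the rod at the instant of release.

About the pivot, I = (1/3)ML² = (1/3)(4.04)(2.24)² = 6.757 kg·m².
The weight acts at the center, a distance L/2 = 1.120 m from the pivot; τ = Mg(L/2) = 44.39 N·m.
α = τ/I = 44.39/6.757 = 6.569 rad/s².
(Equivalently α = (3g/(2L)) = 6.569 rad/s².)

α ≈ 6.57 rad/s²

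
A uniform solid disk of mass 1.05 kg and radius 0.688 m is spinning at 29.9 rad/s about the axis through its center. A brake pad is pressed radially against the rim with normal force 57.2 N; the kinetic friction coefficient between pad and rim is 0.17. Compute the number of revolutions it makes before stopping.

≈ 2.64 revolutions

I = ½MR² = (1/2)(1.05)(0.688)² = 0.2485 kg·m².
Friction force f = μN = (0.17)(57.2) = 9.724 N at the rim; torque magnitude τ = fR = 6.690 N·m, opposing ω.
|α| = τ/I = 6.690/0.2485 = 26.92 rad/s² (deceleration).
ω² = ω₀² − 2|α|θ with ω = 0 ⇒ θ = ω₀²/(2|α|) = 16.60 rad = 2.643 rev.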